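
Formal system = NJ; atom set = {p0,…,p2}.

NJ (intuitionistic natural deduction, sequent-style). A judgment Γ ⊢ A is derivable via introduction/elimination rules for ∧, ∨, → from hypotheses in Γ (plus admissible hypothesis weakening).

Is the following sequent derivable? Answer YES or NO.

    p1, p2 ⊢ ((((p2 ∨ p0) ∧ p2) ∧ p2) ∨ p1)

Derivation trace:
[∨I₁] p1, p2 ⊢ ((((p2 ∨ p0) ∧ p2) ∧ p2) ∨ p1)
  [∧I] p1, p2 ⊢ (((p2 ∨ p0) ∧ p2) ∧ p2)
    [∧I] p1, p2 ⊢ ((p2 ∨ p0) ∧ p2)
      [∨I₁] p2 ⊢ (p2 ∨ p0)
        [Ax] p2 ⊢ p2
      [Wk] p2, p1 ⊢ p2
        [Ax] p2 ⊢ p2
    [Ax] p2 ⊢ p2

Result: YES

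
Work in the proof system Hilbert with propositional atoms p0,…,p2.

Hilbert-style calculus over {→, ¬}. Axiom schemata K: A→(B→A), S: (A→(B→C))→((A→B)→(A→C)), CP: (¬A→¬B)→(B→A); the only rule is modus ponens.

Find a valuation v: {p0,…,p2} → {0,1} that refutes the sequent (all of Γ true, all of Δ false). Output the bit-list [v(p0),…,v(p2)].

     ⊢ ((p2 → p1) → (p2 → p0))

Truth-table refutation:
  v=000: Γ:[] Δ:[((p2 → p1) → (p2 → p0))=T] refutes=False
  v=001: Γ:[] Δ:[((p2 → p1) → (p2 → p0))=T] refutes=False
  v=010: Γ:[] Δ:[((p2 → p1) → (p2 → p0))=T] refutes=False
  v=011: Γ:[] Δ:[((p2 → p1) → (p2 → p0))=F] refutes=True  ← countermodel

Result: [0, 1, 1]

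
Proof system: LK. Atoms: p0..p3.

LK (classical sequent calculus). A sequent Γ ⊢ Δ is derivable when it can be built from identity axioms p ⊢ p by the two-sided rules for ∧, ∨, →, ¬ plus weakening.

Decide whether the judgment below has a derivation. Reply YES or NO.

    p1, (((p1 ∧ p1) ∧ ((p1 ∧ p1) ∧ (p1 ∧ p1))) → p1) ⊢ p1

Derivation (root first):
[→L] p1, (((p1 ∧ p1) ∧ ((p1 ∧ p1) ∧ (p1 ∧ p1))) → p1) ⊢ p1
  [∧R] p1 ⊢ ((p1 ∧ p1) ∧ ((p1 ∧ p1) ∧ (p1 ∧ p1)))
    [∧R] p1 ⊢ (p1 ∧ p1)
      [Ax] p1 ⊢ p1
      [Ax] p1 ⊢ p1
    [∧R] p1 ⊢ ((p1 ∧ p1) ∧ (p1 ∧ p1))
      [∧R] p1 ⊢ (p1 ∧ p1)
        [Ax] p1 ⊢ p1
        [Ax] p1 ⊢ p1
      [∧R] p1 ⊢ (p1 ∧ p1)
        [Ax] p1 ⊢ p1
        [Ax] p1 ⊢ p1
  [Ax] p1 ⊢ p1

Result: YES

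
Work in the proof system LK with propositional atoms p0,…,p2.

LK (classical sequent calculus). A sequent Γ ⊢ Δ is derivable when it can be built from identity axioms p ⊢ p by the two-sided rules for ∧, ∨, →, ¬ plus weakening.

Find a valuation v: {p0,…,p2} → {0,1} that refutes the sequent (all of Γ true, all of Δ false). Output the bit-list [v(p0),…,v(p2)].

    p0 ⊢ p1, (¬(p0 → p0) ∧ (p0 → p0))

Enumerate valuations to refute Γ ⊢ Δ:
  v=000: Γ:[p0=F] Δ:[p1=F, (¬(p0 → p0) ∧ (p0 → p0))=F] refutes=False
  v=001: Γ:[p0=F] Δ:[p1=F, (¬(p0 → p0) ∧ (p0 → p0))=F] refutes=False
  v=010: Γ:[p0=F] Δ:[p1=T, (¬(p0 → p0) ∧ (p0 → p0))=F] refutes=False
  v=011: Γ:[p0=F] Δ:[p1=T, (¬(p0 → p0) ∧ (p0 → p0))=F] refutes=False
  v=100: Γ:[p0=T] Δ:[p1=F, (¬(p0 → p0) ∧ (p0 → p0))=F] refutes=True  ← countermodel

Result: [1, 0, 0]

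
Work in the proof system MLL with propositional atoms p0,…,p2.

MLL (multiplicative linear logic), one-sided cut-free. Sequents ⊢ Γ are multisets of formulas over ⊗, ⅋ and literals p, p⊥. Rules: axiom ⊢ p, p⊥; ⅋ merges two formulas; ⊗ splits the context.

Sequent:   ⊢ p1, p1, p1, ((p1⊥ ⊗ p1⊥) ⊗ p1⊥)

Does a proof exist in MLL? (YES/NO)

Proof tree:
[⊗]  ⊢ p1, p1, p1, ((p1⊥ ⊗ p1⊥) ⊗ p1⊥)
  [⊗]  ⊢ p1, p1, (p1⊥ ⊗ p1⊥)
    [Ax]  ⊢ p1, p1⊥
    [Ax]  ⊢ p1, p1⊥
  [Ax]  ⊢ p1, p1⊥

Result: YES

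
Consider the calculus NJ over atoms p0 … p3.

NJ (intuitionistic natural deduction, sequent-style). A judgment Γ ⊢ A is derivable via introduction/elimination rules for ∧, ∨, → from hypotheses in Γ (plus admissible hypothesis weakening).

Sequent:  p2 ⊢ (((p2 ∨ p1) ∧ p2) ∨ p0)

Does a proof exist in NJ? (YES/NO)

Proof tree:
[∨I₁] p2 ⊢ (((p2 ∨ p1) ∧ p2) ∨ p0)
  [∧I] p2 ⊢ ((p2 ∨ p1) ∧ p2)
    [∨I₁] p2 ⊢ (p2 ∨ p1)
      [Ax] p2 ⊢ p2
    [Ax] p2 ⊢ p2

Result: YES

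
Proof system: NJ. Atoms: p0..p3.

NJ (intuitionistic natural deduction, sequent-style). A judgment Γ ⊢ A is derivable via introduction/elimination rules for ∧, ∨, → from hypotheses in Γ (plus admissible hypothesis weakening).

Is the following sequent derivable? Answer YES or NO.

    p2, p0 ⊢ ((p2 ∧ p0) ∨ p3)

Proof tree:
[∨I₁] p2, p0 ⊢ ((p2 ∧ p0) ∨ p3)
  [∧I] p2, p0 ⊢ (p2 ∧ p0)
    [Ax] p2 ⊢ p2
    [Ax] p0 ⊢ p0

Result: YES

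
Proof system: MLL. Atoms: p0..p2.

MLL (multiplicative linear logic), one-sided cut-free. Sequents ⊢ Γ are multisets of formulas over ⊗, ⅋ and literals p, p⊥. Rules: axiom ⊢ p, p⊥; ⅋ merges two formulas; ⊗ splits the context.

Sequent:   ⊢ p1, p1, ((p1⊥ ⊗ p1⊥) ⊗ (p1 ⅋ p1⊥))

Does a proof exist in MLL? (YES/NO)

Proof tree:
[⊗]  ⊢ p1, p1, ((p1⊥ ⊗ p1⊥) ⊗ (p1 ⅋ p1⊥))
  [⊗]  ⊢ p1, p1, (p1⊥ ⊗ p1⊥)
    [Ax]  ⊢ p1, p1⊥
    [Ax]  ⊢ p1, p1⊥
  [⅋]  ⊢ (p1 ⅋ p1⊥)
    [Ax]  ⊢ p1, p1⊥

Result: YES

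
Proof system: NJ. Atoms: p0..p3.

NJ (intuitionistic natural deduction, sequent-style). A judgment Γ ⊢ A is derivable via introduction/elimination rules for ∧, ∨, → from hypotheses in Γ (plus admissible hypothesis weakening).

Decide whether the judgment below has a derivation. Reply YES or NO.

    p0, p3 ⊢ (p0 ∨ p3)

Proof tree:
[∨I₁] p0, p3 ⊢ (p0 ∨ p3)
  [Wk] p0, p3 ⊢ p0
    [Ax] p0 ⊢ p0

Result: YES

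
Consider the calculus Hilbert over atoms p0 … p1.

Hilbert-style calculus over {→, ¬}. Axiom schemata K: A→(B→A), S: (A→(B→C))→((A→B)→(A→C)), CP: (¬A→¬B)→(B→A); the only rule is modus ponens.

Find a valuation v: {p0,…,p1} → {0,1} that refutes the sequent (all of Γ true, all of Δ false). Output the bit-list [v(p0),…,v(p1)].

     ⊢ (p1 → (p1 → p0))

Truth-table refutation:
  v=00: Γ:[] Δ:[(p1 → (p1 → p0))=T] refutes=False
  v=01: Γ:[] Δ:[(p1 → (p1 → p0))=F] refutes=True  ← countermodel

Result: [0, 1]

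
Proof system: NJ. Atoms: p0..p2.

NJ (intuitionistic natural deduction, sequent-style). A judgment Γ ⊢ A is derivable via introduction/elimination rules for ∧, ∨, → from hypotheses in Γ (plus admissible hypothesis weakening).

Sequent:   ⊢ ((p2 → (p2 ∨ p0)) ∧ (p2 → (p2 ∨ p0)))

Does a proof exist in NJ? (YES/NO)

Derivation trace:
[∧I]  ⊢ ((p2 → (p2 ∨ p0)) ∧ (p2 → (p2 ∨ p0)))
  [→I]  ⊢ (p2 → (p2 ∨ p0))
    [∨I₁] p2 ⊢ (p2 ∨ p0)
      [Ax] p2 ⊢ p2
  [→I]  ⊢ (p2 → (p2 ∨ p0))
    [∨I₁] p2 ⊢ (p2 ∨ p0)
      [Ax] p2 ⊢ p2

Result: YES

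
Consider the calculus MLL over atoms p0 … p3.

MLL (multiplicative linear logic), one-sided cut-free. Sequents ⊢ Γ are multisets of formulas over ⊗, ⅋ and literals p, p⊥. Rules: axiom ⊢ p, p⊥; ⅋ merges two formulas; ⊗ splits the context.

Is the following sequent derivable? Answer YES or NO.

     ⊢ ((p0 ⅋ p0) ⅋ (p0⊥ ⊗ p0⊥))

Derivation trace:
[⅋]  ⊢ ((p0 ⅋ p0) ⅋ (p0⊥ ⊗ p0⊥))
  [⅋]  ⊢ (p0⊥ ⊗ p0⊥), (p0 ⅋ p0)
    [⊗]  ⊢ p0, p0, (p0⊥ ⊗ p0⊥)
      [Ax]  ⊢ p0, p0⊥
      [Ax]  ⊢ p0, p0⊥

Result: YES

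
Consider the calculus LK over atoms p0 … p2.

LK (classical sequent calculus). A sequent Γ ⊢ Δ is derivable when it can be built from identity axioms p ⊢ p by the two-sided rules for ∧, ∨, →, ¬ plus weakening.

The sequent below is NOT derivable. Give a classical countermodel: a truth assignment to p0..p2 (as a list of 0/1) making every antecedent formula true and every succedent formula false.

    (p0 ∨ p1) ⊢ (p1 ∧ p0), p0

Enumerate valuations to refute Γ ⊢ Δ:
  v=000: Γ:[(p0 ∨ p1)=F] Δ:[(p1 ∧ p0)=F, p0=F] refutes=False
  v=001: Γ:[(p0 ∨ p1)=F] Δ:[(p1 ∧ p0)=F, p0=F] refutes=False
  v=010: Γ:[(p0 ∨ p1)=T] Δ:[(p1 ∧ p0)=F, p0=F] refutes=True  ← countermodel

Result: [0, 1, 0]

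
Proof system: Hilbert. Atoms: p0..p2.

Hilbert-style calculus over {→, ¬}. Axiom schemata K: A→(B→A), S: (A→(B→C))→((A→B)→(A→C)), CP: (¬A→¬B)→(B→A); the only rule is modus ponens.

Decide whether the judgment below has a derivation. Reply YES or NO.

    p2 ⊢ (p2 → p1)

Search for a countermodel by truth-table:
  v=000: Γ:[p2=F] Δ:[(p2 → p1)=T] refutes=False
  v=001: Γ:[p2=T] Δ:[(p2 → p1)=F] refutes=True  ← countermodel

Result: NO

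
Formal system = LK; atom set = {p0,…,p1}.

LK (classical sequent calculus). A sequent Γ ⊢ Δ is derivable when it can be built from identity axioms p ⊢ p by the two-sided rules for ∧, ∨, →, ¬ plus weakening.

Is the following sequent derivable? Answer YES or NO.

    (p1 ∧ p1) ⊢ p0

Truth-table refutation:
  v=00: Γ:[(p1 ∧ p1)=F] Δ:[p0=F] refutes=False
  v=01: Γ:[(p1 ∧ p1)=T] Δ:[p0=F] refutes=True  ← countermodel

Result: NO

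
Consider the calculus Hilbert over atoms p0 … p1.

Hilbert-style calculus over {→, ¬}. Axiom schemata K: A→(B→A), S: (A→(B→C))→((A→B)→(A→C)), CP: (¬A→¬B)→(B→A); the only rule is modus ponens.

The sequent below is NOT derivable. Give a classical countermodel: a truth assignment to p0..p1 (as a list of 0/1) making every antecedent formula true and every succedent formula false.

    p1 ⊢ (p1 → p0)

Search for a countermodel by truth-table:
  v=00: Γ:[p1=F] Δ:[(p1 → p0)=T] refutes=False
  v=01: Γ:[p1=T] Δ:[(p1 → p0)=F] refutes=True  ← countermodel

Result: [0, 1]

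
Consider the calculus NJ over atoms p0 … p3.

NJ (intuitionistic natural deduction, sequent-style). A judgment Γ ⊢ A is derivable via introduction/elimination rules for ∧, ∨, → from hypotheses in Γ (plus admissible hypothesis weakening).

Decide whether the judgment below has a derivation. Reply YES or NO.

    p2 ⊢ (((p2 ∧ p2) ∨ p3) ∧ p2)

Derivation (root first):
[∧I] p2 ⊢ (((p2 ∧ p2) ∨ p3) ∧ p2)
  [∨I₁] p2 ⊢ ((p2 ∧ p2) ∨ p3)
    [∧I] p2 ⊢ (p2 ∧ p2)
      [Ax] p2 ⊢ p2
      [Ax] p2 ⊢ p2
  [Ax] p2 ⊢ p2

Result: YES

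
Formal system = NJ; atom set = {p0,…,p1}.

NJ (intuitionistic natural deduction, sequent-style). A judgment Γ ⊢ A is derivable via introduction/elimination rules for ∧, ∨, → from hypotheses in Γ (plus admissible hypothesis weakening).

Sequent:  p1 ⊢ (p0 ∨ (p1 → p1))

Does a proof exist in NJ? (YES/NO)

Proof tree:
[∨I₂] p1 ⊢ (p0 ∨ (p1 → p1))
  [→I] p1 ⊢ (p1 → p1)
    [Wk] p1, p1 ⊢ p1
      [Ax] p1 ⊢ p1

Result: YES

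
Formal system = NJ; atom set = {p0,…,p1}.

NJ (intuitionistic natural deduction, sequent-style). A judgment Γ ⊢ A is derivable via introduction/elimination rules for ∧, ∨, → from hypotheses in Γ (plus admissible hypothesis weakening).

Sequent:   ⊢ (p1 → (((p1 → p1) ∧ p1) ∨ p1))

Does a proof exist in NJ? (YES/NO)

Derivation trace:
[→I]  ⊢ (p1 → (((p1 → p1) ∧ p1) ∨ p1))
  [∨I₁] p1 ⊢ (((p1 → p1) ∧ p1) ∨ p1)
    [∧I] p1 ⊢ ((p1 → p1) ∧ p1)
      [→I]  ⊢ (p1 → p1)
        [Ax] p1 ⊢ p1
      [Wk] p1, p1 ⊢ p1
        [Ax] p1 ⊢ p1

Result: YES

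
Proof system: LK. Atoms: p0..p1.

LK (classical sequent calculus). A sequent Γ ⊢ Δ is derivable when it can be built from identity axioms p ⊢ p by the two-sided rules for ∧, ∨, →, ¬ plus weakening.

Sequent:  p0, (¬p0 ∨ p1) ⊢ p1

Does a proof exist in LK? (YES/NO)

Proof tree:
[∨L] p0, (¬p0 ∨ p1) ⊢ p1
  [¬L] p0, ¬p0 ⊢ 
    [Ax] p0 ⊢ p0
  [Ax] p1 ⊢ p1

Result: YES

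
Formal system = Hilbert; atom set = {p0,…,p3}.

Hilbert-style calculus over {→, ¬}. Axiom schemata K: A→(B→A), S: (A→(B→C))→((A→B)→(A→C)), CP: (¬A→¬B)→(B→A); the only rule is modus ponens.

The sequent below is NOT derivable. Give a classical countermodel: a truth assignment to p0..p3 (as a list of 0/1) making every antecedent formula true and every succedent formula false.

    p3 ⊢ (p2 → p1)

Truth-table refutation:
  v=0000: Γ:[p3=F] Δ:[(p2 → p1)=T] refutes=False
  v=0001: Γ:[p3=T] Δ:[(p2 → p1)=T] refutes=False
  v=0010: Γ:[p3=F] Δ:[(p2 → p1)=F] refutes=False
  v=0011: Γ:[p3=T] Δ:[(p2 → p1)=F] refutes=True  ← countermodel

Result: [0, 0, 1, 1]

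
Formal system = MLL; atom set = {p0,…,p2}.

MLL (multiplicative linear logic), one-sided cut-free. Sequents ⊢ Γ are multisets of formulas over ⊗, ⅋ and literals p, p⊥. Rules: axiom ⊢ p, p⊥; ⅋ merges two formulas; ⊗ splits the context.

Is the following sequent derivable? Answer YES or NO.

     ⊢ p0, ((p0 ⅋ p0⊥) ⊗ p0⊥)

Derivation (root first):
[⊗]  ⊢ p0, ((p0 ⅋ p0⊥) ⊗ p0⊥)
  [⅋]  ⊢ (p0 ⅋ p0⊥)
    [Ax]  ⊢ p0, p0⊥
  [Ax]  ⊢ p0, p0⊥

Result: YES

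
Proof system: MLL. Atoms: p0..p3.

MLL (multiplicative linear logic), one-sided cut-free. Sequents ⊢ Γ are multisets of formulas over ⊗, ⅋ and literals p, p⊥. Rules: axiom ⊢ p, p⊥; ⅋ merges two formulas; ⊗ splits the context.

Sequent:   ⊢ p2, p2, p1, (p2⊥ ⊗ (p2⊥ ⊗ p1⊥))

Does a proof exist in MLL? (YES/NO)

Derivation (root first):
[⊗]  ⊢ p2, p2, p1, (p2⊥ ⊗ (p2⊥ ⊗ p1⊥))
  [Ax]  ⊢ p2, p2⊥
  [⊗]  ⊢ p2, p1, (p2⊥ ⊗ p1⊥)
    [Ax]  ⊢ p2, p2⊥
    [Ax]  ⊢ p1, p1⊥

Result: YES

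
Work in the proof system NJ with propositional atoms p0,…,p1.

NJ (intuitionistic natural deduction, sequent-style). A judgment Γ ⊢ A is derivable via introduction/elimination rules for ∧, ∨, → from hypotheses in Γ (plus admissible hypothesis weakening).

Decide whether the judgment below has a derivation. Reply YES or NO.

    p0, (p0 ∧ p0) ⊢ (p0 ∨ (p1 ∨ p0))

Proof tree:
[∨I₂] p0, (p0 ∧ p0) ⊢ (p0 ∨ (p1 ∨ p0))
  [∨I₂] p0, (p0 ∧ p0) ⊢ (p1 ∨ p0)
    [Wk] p0, (p0 ∧ p0) ⊢ p0
      [Ax] p0 ⊢ p0

Result: YES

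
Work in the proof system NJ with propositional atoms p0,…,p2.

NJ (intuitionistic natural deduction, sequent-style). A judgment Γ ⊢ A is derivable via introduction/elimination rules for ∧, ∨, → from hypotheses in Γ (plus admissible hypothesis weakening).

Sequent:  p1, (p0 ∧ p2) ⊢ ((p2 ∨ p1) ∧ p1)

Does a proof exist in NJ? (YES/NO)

Proof tree:
[∧I] p1, (p0 ∧ p2) ⊢ ((p2 ∨ p1) ∧ p1)
  [Wk] p1, (p0 ∧ p2) ⊢ (p2 ∨ p1)
    [∨I₂] p1 ⊢ (p2 ∨ p1)
      [Ax] p1 ⊢ p1
  [Ax] p1 ⊢ p1

Result: YES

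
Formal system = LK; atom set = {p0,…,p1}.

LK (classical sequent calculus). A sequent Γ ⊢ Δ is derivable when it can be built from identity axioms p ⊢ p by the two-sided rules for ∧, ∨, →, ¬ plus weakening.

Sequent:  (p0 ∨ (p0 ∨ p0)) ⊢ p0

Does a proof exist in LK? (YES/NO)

Derivation (root first):
[∨L] (p0 ∨ (p0 ∨ p0)) ⊢ p0
  [Ax] p0 ⊢ p0
  [∨L] (p0 ∨ p0) ⊢ p0
    [Ax] p0 ⊢ p0
    [Ax] p0 ⊢ p0

Result: YES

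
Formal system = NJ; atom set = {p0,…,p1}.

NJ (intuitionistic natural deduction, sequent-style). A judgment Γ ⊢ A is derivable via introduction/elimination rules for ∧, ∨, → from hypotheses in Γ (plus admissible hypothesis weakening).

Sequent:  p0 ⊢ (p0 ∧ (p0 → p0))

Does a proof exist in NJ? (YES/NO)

Derivation (root first):
[∧I] p0 ⊢ (p0 ∧ (p0 → p0))
  [Ax] p0 ⊢ p0
  [→I]  ⊢ (p0 → p0)
    [Ax] p0 ⊢ p0

Result: YES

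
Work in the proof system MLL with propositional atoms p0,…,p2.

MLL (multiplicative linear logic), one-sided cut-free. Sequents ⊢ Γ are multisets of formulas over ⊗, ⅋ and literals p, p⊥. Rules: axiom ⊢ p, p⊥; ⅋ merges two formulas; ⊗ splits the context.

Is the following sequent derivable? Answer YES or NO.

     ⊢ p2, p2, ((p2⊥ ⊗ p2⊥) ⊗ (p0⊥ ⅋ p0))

Proof tree:
[⊗]  ⊢ p2, p2, ((p2⊥ ⊗ p2⊥) ⊗ (p0⊥ ⅋ p0))
  [⊗]  ⊢ p2, p2, (p2⊥ ⊗ p2⊥)
    [Ax]  ⊢ p2, p2⊥
    [Ax]  ⊢ p2, p2⊥
  [⅋]  ⊢ (p0⊥ ⅋ p0)
    [Ax]  ⊢ p0, p0⊥

Result: YES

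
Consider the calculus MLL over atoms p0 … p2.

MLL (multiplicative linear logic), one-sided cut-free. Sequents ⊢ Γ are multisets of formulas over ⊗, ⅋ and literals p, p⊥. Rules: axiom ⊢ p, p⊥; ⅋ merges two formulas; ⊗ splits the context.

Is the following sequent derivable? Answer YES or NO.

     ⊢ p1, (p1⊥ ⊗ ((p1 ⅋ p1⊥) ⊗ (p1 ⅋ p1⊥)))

Derivation (root first):
[⊗]  ⊢ p1, (p1⊥ ⊗ ((p1 ⅋ p1⊥) ⊗ (p1 ⅋ p1⊥)))
  [Ax]  ⊢ p1, p1⊥
  [⊗]  ⊢ ((p1 ⅋ p1⊥) ⊗ (p1 ⅋ p1⊥))
    [⅋]  ⊢ (p1 ⅋ p1⊥)
      [Ax]  ⊢ p1, p1⊥
    [⅋]  ⊢ (p1 ⅋ p1⊥)
      [Ax]  ⊢ p1, p1⊥

Result: YES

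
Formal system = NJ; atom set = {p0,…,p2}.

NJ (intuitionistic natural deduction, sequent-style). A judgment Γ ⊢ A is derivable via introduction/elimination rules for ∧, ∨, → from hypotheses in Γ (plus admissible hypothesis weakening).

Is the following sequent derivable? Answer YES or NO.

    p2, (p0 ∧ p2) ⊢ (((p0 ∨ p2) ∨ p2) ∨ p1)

Derivation trace:
[∨I₁] p2, (p0 ∧ p2) ⊢ (((p0 ∨ p2) ∨ p2) ∨ p1)
  [Wk] p2, (p0 ∧ p2) ⊢ ((p0 ∨ p2) ∨ p2)
    [∨I₁] p2 ⊢ ((p0 ∨ p2) ∨ p2)
      [∨I₂] p2 ⊢ (p0 ∨ p2)
        [Ax] p2 ⊢ p2

Result: YES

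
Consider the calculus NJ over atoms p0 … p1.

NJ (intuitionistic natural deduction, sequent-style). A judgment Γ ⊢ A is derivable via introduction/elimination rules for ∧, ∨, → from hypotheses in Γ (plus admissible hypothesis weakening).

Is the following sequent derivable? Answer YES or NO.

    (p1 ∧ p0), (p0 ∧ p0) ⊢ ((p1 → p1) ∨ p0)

Derivation trace:
[Wk] (p1 ∧ p0), (p0 ∧ p0) ⊢ ((p1 → p1) ∨ p0)
  [∨I₁] (p1 ∧ p0) ⊢ ((p1 → p1) ∨ p0)
    [Wk] (p1 ∧ p0) ⊢ (p1 → p1)
      [→I]  ⊢ (p1 → p1)
        [Ax] p1 ⊢ p1

Result: YES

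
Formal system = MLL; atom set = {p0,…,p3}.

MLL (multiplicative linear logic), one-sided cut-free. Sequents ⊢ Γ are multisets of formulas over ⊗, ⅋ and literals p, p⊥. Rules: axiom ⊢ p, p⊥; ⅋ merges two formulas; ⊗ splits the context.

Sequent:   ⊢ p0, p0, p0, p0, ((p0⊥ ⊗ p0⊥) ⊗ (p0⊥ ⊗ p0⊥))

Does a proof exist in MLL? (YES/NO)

Proof tree:
[⊗]  ⊢ p0, p0, p0, p0, ((p0⊥ ⊗ p0⊥) ⊗ (p0⊥ ⊗ p0⊥))
  [⊗]  ⊢ p0, p0, (p0⊥ ⊗ p0⊥)
    [Ax]  ⊢ p0, p0⊥
    [Ax]  ⊢ p0, p0⊥
  [⊗]  ⊢ p0, p0, (p0⊥ ⊗ p0⊥)
    [Ax]  ⊢ p0, p0⊥
    [Ax]  ⊢ p0, p0⊥

Result: YES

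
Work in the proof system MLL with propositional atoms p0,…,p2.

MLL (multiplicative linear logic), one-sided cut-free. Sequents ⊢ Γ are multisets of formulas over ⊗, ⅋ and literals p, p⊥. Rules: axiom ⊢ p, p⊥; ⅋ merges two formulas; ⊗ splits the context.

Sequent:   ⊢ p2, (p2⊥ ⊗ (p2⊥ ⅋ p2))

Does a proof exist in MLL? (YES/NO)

Derivation trace:
[⊗]  ⊢ p2, (p2⊥ ⊗ (p2⊥ ⅋ p2))
  [Ax]  ⊢ p2, p2⊥
  [⅋]  ⊢ (p2⊥ ⅋ p2)
    [Ax]  ⊢ p2, p2⊥

Result: YES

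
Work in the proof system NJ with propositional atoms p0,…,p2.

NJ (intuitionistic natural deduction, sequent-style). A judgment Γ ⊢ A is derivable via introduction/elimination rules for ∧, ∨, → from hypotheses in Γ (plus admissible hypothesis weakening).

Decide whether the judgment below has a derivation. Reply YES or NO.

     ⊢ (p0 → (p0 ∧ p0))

Derivation (root first):
[→I]  ⊢ (p0 → (p0 ∧ p0))
  [∧I] p0 ⊢ (p0 ∧ p0)
    [Ax] p0 ⊢ p0
    [Ax] p0 ⊢ p0

Result: YES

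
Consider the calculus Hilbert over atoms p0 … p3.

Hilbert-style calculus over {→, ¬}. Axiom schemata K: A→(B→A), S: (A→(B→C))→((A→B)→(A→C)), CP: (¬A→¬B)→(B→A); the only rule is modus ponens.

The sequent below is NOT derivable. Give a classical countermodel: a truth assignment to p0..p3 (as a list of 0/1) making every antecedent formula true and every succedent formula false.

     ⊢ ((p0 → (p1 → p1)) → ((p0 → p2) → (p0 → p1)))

Truth-table refutation:
  v=0000: Γ:[] Δ:[((p0 → (p1 → p1)) → ((p0 → p2) → (p0 → p1)))=T] refutes=False
  v=0001: Γ:[] Δ:[((p0 → (p1 → p1)) → ((p0 → p2) → (p0 → p1)))=T] refutes=False
  v=0010: Γ:[] Δ:[((p0 → (p1 → p1)) → ((p0 → p2) → (p0 → p1)))=T] refutes=False
  v=0011: Γ:[] Δ:[((p0 → (p1 → p1)) → ((p0 → p2) → (p0 → p1)))=T] refutes=False
  v=0100: Γ:[] Δ:[((p0 → (p1 → p1)) → ((p0 → p2) → (p0 → p1)))=T] refutes=False
  v=0101: Γ:[] Δ:[((p0 → (p1 → p1)) → ((p0 → p2) → (p0 → p1)))=T] refutes=False
  v=0110: Γ:[] Δ:[((p0 → (p1 → p1)) → ((p0 → p2) → (p0 → p1)))=T] refutes=False
  v=0111: Γ:[] Δ:[((p0 → (p1 → p1)) → ((p0 → p2) → (p0 → p1)))=T] refutes=False
  v=1000: Γ:[] Δ:[((p0 → (p1 → p1)) → ((p0 → p2) → (p0 → p1)))=T] refutes=False
  v=1001: Γ:[] Δ:[((p0 → (p1 → p1)) → ((p0 → p2) → (p0 → p1)))=T] refutes=False
  v=1010: Γ:[] Δ:[((p0 → (p1 → p1)) → ((p0 → p2) → (p0 → p1)))=F] refutes=True  ← countermodel

Result: [1, 0, 1, 0]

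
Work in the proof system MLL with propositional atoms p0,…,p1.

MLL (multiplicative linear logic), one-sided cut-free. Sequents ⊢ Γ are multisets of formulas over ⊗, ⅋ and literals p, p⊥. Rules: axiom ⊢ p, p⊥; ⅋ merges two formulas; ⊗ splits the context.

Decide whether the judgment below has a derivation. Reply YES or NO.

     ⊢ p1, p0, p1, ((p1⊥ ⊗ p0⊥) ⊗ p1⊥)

Proof tree:
[⊗]  ⊢ p1, p0, p1, ((p1⊥ ⊗ p0⊥) ⊗ p1⊥)
  [⊗]  ⊢ p1, p0, (p1⊥ ⊗ p0⊥)
    [Ax]  ⊢ p1, p1⊥
    [Ax]  ⊢ p0, p0⊥
  [Ax]  ⊢ p1, p1⊥

Result: YES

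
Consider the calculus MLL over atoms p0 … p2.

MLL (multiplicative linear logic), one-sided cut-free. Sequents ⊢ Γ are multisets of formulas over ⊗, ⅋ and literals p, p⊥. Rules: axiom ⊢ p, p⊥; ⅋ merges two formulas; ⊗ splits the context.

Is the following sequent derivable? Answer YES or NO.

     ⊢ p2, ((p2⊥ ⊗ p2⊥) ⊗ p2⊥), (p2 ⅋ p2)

Derivation (root first):
[⅋]  ⊢ p2, ((p2⊥ ⊗ p2⊥) ⊗ p2⊥), (p2 ⅋ p2)
  [⊗]  ⊢ p2, p2, p2, ((p2⊥ ⊗ p2⊥) ⊗ p2⊥)
    [⊗]  ⊢ p2, p2, (p2⊥ ⊗ p2⊥)
      [Ax]  ⊢ p2, p2⊥
      [Ax]  ⊢ p2, p2⊥
    [Ax]  ⊢ p2, p2⊥

Result: YES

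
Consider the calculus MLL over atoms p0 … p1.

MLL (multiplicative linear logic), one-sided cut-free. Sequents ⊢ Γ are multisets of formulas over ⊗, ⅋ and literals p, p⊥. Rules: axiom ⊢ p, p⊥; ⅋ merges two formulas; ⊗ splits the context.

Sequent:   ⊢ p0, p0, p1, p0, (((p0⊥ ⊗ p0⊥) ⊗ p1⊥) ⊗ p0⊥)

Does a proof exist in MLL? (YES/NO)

Derivation trace:
[⊗]  ⊢ p0, p0, p1, p0, (((p0⊥ ⊗ p0⊥) ⊗ p1⊥) ⊗ p0⊥)
  [⊗]  ⊢ p0, p0, p1, ((p0⊥ ⊗ p0⊥) ⊗ p1⊥)
    [⊗]  ⊢ p0, p0, (p0⊥ ⊗ p0⊥)
      [Ax]  ⊢ p0, p0⊥
      [Ax]  ⊢ p0, p0⊥
    [Ax]  ⊢ p1, p1⊥
  [Ax]  ⊢ p0, p0⊥

Result: YES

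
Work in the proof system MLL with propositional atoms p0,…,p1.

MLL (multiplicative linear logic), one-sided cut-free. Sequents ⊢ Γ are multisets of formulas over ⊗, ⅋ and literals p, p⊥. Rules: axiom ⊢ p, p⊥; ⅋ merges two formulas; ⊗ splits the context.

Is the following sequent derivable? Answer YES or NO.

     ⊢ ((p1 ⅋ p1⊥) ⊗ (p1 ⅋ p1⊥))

Derivation trace:
[⊗]  ⊢ ((p1 ⅋ p1⊥) ⊗ (p1 ⅋ p1⊥))
  [⅋]  ⊢ (p1 ⅋ p1⊥)
    [Ax]  ⊢ p1, p1⊥
  [⅋]  ⊢ (p1 ⅋ p1⊥)
    [Ax]  ⊢ p1, p1⊥

Result: YES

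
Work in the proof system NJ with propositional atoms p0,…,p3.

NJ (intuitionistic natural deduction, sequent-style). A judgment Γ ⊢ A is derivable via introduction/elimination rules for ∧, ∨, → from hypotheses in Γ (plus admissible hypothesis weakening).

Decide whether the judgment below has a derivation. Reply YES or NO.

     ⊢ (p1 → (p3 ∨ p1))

Derivation (root first):
[→I]  ⊢ (p1 → (p3 ∨ p1))
  [∨I₂] p1 ⊢ (p3 ∨ p1)
    [Ax] p1 ⊢ p1

Result: YES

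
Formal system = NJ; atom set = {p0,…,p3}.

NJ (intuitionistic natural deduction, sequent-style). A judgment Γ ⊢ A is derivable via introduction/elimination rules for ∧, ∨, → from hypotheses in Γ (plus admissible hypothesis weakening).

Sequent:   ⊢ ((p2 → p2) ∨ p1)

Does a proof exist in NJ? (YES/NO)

Derivation trace:
[∨I₁]  ⊢ ((p2 → p2) ∨ p1)
  [→I]  ⊢ (p2 → p2)
    [Ax] p2 ⊢ p2

Result: YES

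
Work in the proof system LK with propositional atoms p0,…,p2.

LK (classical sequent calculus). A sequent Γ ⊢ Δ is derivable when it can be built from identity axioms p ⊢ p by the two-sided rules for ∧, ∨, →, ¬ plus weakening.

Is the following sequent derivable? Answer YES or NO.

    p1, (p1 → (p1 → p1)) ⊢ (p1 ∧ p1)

Proof tree:
[∧R] p1, (p1 → (p1 → p1)) ⊢ (p1 ∧ p1)
  [→L] p1, (p1 → (p1 → p1)) ⊢ p1
    [Ax] p1 ⊢ p1
    [→L] p1, (p1 → p1) ⊢ p1
      [WR] p1 ⊢ p1, p1
        [Ax] p1 ⊢ p1
      [Ax] p1 ⊢ p1
  [Ax] p1 ⊢ p1

Result: YES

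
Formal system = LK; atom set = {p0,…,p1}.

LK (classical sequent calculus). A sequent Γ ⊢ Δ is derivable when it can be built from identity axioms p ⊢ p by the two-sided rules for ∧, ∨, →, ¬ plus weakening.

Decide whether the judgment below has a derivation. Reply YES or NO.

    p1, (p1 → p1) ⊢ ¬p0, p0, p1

Proof tree:
[WR] p1, (p1 → p1) ⊢ ¬p0, p0, p1
  [→L] p1, (p1 → p1) ⊢ ¬p0, p0
    [Ax] p1 ⊢ p1
    [WL] p1 ⊢ p0, ¬p0
      [¬R]  ⊢ p0, ¬p0
        [Ax] p0 ⊢ p0

Result: YES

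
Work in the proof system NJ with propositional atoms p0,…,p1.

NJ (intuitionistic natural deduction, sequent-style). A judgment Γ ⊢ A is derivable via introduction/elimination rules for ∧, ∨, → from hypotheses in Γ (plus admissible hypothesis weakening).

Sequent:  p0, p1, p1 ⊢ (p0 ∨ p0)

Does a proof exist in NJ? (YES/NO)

Derivation trace:
[Wk] p0, p1, p1 ⊢ (p0 ∨ p0)
  [∨I₂] p0, p1 ⊢ (p0 ∨ p0)
    [Wk] p0, p1 ⊢ p0
      [Ax] p0 ⊢ p0

Result: YES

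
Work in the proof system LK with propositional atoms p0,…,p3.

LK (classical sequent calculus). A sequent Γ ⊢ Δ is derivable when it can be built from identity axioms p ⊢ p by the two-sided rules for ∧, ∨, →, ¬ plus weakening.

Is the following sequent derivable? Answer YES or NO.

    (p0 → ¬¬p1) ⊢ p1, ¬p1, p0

Derivation trace:
[→L] (p0 → ¬¬p1) ⊢ p1, ¬p1, p0
  [WR]  ⊢ p1, ¬p1, p0
    [¬R]  ⊢ p1, ¬p1
      [Ax] p1 ⊢ p1
  [¬L] ¬¬p1 ⊢ p1, p0
    [WR]  ⊢ p1, ¬p1, p0
      [¬R]  ⊢ p1, ¬p1
        [Ax] p1 ⊢ p1

Result: YES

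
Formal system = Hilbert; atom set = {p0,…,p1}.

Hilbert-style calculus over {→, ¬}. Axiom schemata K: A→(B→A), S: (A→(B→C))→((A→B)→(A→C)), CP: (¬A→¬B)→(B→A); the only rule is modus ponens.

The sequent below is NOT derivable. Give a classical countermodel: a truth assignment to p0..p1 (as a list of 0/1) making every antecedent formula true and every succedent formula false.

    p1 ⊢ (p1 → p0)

Enumerate valuations to refute Γ ⊢ Δ:
  v=00: Γ:[p1=F] Δ:[(p1 → p0)=T] refutes=False
  v=01: Γ:[p1=T] Δ:[(p1 → p0)=F] refutes=True  ← countermodel

Result: [0, 1]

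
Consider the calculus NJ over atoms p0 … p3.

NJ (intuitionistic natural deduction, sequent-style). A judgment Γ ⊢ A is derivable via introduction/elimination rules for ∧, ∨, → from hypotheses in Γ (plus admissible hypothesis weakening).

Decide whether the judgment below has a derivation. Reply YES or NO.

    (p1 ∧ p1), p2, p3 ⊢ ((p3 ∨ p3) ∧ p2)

Derivation (root first):
[∧I] (p1 ∧ p1), p2, p3 ⊢ ((p3 ∨ p3) ∧ p2)
  [∨I₂] p3, (p1 ∧ p1) ⊢ (p3 ∨ p3)
    [Wk] p3, (p1 ∧ p1) ⊢ p3
      [Ax] p3 ⊢ p3
  [Ax] p2 ⊢ p2

Result: YES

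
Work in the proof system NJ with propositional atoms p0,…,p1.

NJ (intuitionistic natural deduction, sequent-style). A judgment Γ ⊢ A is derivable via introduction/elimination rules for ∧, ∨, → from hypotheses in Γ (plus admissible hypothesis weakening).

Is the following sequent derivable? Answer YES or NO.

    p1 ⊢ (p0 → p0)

Derivation trace:
[Wk] p1 ⊢ (p0 → p0)
  [→I]  ⊢ (p0 → p0)
    [Ax] p0 ⊢ p0

Result: YES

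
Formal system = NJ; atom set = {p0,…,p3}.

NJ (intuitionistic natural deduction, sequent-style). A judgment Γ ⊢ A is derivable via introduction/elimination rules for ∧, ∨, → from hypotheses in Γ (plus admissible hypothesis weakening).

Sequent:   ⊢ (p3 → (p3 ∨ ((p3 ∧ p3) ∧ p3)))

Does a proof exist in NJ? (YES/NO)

Proof tree:
[→I]  ⊢ (p3 → (p3 ∨ ((p3 ∧ p3) ∧ p3)))
  [∨I₂] p3 ⊢ (p3 ∨ ((p3 ∧ p3) ∧ p3))
    [∧I] p3 ⊢ ((p3 ∧ p3) ∧ p3)
      [∧I] p3 ⊢ (p3 ∧ p3)
        [Ax] p3 ⊢ p3
        [Ax] p3 ⊢ p3
      [Ax] p3 ⊢ p3

Result: YES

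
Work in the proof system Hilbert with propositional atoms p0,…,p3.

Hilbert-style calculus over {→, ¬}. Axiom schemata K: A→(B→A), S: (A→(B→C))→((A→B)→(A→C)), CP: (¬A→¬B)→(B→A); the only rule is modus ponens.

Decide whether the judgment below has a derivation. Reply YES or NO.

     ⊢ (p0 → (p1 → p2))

Search for a countermodel by truth-table:
  v=0000: Γ:[] Δ:[(p0 → (p1 → p2))=T] refutes=False
  v=0001: Γ:[] Δ:[(p0 → (p1 → p2))=T] refutes=False
  v=0010: Γ:[] Δ:[(p0 → (p1 → p2))=T] refutes=False
  v=0011: Γ:[] Δ:[(p0 → (p1 → p2))=T] refutes=False
  v=0100: Γ:[] Δ:[(p0 → (p1 → p2))=T] refutes=False
  v=0101: Γ:[] Δ:[(p0 → (p1 → p2))=T] refutes=False
  v=0110: Γ:[] Δ:[(p0 → (p1 → p2))=T] refutes=False
  v=0111: Γ:[] Δ:[(p0 → (p1 → p2))=T] refutes=False
  v=1000: Γ:[] Δ:[(p0 → (p1 → p2))=T] refutes=False
  v=1001: Γ:[] Δ:[(p0 → (p1 → p2))=T] refutes=False
  v=1010: Γ:[] Δ:[(p0 → (p1 → p2))=T] refutes=False
  v=1011: Γ:[] Δ:[(p0 → (p1 → p2))=T] refutes=False
  v=1100: Γ:[] Δ:[(p0 → (p1 → p2))=F] refutes=True  ← countermodel

Result: NO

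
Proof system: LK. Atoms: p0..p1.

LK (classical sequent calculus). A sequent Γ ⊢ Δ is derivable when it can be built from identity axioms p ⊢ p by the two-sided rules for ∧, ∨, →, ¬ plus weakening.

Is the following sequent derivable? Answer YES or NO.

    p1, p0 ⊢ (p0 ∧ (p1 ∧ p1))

Proof tree:
[∧R] p1, p0 ⊢ (p0 ∧ (p1 ∧ p1))
  [Ax] p0 ⊢ p0
  [∧R] p1 ⊢ (p1 ∧ p1)
    [Ax] p1 ⊢ p1
    [Ax] p1 ⊢ p1

Result: YES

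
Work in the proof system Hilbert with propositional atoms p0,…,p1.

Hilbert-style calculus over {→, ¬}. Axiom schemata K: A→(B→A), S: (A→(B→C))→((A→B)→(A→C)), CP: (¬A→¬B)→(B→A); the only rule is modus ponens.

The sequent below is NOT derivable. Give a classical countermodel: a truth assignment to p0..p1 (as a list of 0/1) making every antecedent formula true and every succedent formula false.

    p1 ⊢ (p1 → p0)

Truth-table refutation:
  v=00: Γ:[p1=F] Δ:[(p1 → p0)=T] refutes=False
  v=01: Γ:[p1=T] Δ:[(p1 → p0)=F] refutes=True  ← countermodel

Result: [0, 1]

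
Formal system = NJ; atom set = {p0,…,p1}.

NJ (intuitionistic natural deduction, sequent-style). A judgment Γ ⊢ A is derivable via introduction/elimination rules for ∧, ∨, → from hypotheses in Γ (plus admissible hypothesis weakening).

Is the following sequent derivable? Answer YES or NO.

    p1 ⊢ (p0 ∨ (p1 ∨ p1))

Proof tree:
[∨I₂] p1 ⊢ (p0 ∨ (p1 ∨ p1))
  [∨I₂] p1 ⊢ (p1 ∨ p1)
    [Ax] p1 ⊢ p1

Result: YES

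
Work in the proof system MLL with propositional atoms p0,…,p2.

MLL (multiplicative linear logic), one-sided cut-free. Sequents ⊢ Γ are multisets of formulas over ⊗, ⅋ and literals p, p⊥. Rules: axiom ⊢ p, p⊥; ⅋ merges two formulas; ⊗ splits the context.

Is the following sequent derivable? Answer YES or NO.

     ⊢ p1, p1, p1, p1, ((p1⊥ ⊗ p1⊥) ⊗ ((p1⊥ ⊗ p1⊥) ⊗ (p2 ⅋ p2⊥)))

Proof tree:
[⊗]  ⊢ p1, p1, p1, p1, ((p1⊥ ⊗ p1⊥) ⊗ ((p1⊥ ⊗ p1⊥) ⊗ (p2 ⅋ p2⊥)))
  [⊗]  ⊢ p1, p1, (p1⊥ ⊗ p1⊥)
    [Ax]  ⊢ p1, p1⊥
    [Ax]  ⊢ p1, p1⊥
  [⊗]  ⊢ p1, p1, ((p1⊥ ⊗ p1⊥) ⊗ (p2 ⅋ p2⊥))
    [⊗]  ⊢ p1, p1, (p1⊥ ⊗ p1⊥)
      [Ax]  ⊢ p1, p1⊥
      [Ax]  ⊢ p1, p1⊥
    [⅋]  ⊢ (p2 ⅋ p2⊥)
      [Ax]  ⊢ p2, p2⊥

Result: YES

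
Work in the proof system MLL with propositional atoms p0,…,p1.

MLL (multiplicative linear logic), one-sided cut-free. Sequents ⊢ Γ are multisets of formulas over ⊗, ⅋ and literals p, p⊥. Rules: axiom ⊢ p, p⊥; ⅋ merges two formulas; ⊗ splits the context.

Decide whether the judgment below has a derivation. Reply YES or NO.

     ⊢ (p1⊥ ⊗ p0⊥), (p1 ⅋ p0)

Derivation (root first):
[⅋]  ⊢ (p1⊥ ⊗ p0⊥), (p1 ⅋ p0)
  [⊗]  ⊢ p1, p0, (p1⊥ ⊗ p0⊥)
    [Ax]  ⊢ p1, p1⊥
    [Ax]  ⊢ p0, p0⊥

Result: YES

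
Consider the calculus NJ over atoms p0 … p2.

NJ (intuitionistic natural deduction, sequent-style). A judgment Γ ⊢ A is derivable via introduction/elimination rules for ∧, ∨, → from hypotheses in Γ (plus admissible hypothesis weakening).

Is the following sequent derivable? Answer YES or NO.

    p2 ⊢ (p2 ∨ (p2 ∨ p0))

Derivation trace:
[∨I₂] p2 ⊢ (p2 ∨ (p2 ∨ p0))
  [∨I₁] p2 ⊢ (p2 ∨ p0)
    [Ax] p2 ⊢ p2

Result: YES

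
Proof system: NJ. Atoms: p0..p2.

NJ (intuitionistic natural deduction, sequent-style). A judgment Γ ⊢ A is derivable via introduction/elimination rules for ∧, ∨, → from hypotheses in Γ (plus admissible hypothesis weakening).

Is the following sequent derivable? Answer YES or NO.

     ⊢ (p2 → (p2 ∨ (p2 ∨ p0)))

Derivation trace:
[→I]  ⊢ (p2 → (p2 ∨ (p2 ∨ p0)))
  [∨I₂] p2 ⊢ (p2 ∨ (p2 ∨ p0))
    [∨I₁] p2 ⊢ (p2 ∨ p0)
      [Ax] p2 ⊢ p2

Result: YES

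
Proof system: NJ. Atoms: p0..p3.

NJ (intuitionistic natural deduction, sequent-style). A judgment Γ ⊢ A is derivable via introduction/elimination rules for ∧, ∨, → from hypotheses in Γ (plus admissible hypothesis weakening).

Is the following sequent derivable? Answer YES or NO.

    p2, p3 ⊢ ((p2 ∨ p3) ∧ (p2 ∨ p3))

Derivation trace:
[∧I] p2, p3 ⊢ ((p2 ∨ p3) ∧ (p2 ∨ p3))
  [∨I₁] p2 ⊢ (p2 ∨ p3)
    [Ax] p2 ⊢ p2
  [Wk] p2, p3 ⊢ (p2 ∨ p3)
    [∨I₁] p2 ⊢ (p2 ∨ p3)
      [Ax] p2 ⊢ p2

Result: YES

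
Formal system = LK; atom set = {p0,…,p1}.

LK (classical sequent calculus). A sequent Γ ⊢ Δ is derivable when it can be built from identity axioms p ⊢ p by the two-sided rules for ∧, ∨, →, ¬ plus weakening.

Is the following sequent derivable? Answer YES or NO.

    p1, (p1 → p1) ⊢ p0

Enumerate valuations to refute Γ ⊢ Δ:
  v=00: Γ:[p1=F, (p1 → p1)=T] Δ:[p0=F] refutes=False
  v=01: Γ:[p1=T, (p1 → p1)=T] Δ:[p0=F] refutes=True  ← countermodel

Result: NO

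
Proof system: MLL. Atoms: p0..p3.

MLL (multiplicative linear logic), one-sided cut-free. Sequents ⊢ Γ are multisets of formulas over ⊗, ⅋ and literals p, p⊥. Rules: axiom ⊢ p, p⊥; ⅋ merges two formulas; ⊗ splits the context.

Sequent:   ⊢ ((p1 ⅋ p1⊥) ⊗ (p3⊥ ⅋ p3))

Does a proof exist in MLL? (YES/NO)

Derivation trace:
[⊗]  ⊢ ((p1 ⅋ p1⊥) ⊗ (p3⊥ ⅋ p3))
  [⅋]  ⊢ (p1 ⅋ p1⊥)
    [Ax]  ⊢ p1, p1⊥
  [⅋]  ⊢ (p3⊥ ⅋ p3)
    [Ax]  ⊢ p3, p3⊥

Result: YES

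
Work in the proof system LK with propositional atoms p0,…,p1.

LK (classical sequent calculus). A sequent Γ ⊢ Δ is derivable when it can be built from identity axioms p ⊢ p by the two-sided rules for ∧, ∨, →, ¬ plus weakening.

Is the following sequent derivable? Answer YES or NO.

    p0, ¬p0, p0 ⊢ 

Proof tree:
[WL] p0, ¬p0, p0 ⊢ 
  [¬L] p0, ¬p0 ⊢ 
    [Ax] p0 ⊢ p0

Result: YES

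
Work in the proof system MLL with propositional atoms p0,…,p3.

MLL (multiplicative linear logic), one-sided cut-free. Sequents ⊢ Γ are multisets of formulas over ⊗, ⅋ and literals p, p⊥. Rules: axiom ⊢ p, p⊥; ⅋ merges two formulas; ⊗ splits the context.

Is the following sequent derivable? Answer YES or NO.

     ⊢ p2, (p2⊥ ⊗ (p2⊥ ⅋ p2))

Proof tree:
[⊗]  ⊢ p2, (p2⊥ ⊗ (p2⊥ ⅋ p2))
  [Ax]  ⊢ p2, p2⊥
  [⅋]  ⊢ (p2⊥ ⅋ p2)
    [Ax]  ⊢ p2, p2⊥

Result: YES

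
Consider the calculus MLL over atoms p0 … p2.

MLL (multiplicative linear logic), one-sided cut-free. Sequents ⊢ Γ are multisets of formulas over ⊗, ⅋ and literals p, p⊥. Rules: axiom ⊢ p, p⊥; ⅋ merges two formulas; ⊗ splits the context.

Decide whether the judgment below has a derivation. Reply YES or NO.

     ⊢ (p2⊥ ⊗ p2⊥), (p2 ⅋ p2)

Derivation (root first):
[⅋]  ⊢ (p2⊥ ⊗ p2⊥), (p2 ⅋ p2)
  [⊗]  ⊢ p2, p2, (p2⊥ ⊗ p2⊥)
    [Ax]  ⊢ p2, p2⊥
    [Ax]  ⊢ p2, p2⊥

Result: YES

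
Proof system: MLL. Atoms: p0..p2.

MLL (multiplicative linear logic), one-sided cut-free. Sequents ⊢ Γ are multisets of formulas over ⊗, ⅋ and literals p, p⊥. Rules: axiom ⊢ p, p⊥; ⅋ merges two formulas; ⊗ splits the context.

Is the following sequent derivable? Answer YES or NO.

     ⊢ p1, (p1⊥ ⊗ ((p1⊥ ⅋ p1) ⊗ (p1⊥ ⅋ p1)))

Proof tree:
[⊗]  ⊢ p1, (p1⊥ ⊗ ((p1⊥ ⅋ p1) ⊗ (p1⊥ ⅋ p1)))
  [Ax]  ⊢ p1, p1⊥
  [⊗]  ⊢ ((p1⊥ ⅋ p1) ⊗ (p1⊥ ⅋ p1))
    [⅋]  ⊢ (p1⊥ ⅋ p1)
      [Ax]  ⊢ p1, p1⊥
    [⅋]  ⊢ (p1⊥ ⅋ p1)
      [Ax]  ⊢ p1, p1⊥

Result: YES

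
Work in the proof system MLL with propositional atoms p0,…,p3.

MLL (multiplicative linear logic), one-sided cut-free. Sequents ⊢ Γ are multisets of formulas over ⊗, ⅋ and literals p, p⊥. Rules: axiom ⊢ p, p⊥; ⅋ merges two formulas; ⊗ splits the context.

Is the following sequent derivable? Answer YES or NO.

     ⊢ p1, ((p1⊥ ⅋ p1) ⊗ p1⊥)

Proof tree:
[⊗]  ⊢ p1, ((p1⊥ ⅋ p1) ⊗ p1⊥)
  [⅋]  ⊢ (p1⊥ ⅋ p1)
    [Ax]  ⊢ p1, p1⊥
  [Ax]  ⊢ p1, p1⊥

Result: YES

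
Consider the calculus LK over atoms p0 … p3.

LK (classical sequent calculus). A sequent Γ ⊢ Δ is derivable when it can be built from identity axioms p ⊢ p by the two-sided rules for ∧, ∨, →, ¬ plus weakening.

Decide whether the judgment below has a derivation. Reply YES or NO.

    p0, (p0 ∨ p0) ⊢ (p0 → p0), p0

Derivation trace:
[∨L] p0, (p0 ∨ p0) ⊢ (p0 → p0), p0
  [→R] p0 ⊢ (p0 → p0)
    [WL] p0, p0 ⊢ p0
      [Ax] p0 ⊢ p0
  [WL] p0, p0 ⊢ p0
    [Ax] p0 ⊢ p0

Result: YES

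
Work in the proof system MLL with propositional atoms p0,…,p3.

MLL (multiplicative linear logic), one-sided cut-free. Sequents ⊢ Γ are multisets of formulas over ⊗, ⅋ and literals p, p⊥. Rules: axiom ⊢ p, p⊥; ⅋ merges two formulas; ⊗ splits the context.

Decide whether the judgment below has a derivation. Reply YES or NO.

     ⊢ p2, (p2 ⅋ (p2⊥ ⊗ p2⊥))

Derivation (root first):
[⅋]  ⊢ p2, (p2 ⅋ (p2⊥ ⊗ p2⊥))
  [⊗]  ⊢ p2, p2, (p2⊥ ⊗ p2⊥)
    [Ax]  ⊢ p2, p2⊥
    [Ax]  ⊢ p2, p2⊥

Result: YES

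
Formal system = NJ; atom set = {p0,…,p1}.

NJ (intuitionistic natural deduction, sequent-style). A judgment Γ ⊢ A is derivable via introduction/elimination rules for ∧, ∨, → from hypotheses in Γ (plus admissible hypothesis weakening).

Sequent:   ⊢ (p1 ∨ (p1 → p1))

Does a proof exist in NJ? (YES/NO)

Proof tree:
[∨I₂]  ⊢ (p1 ∨ (p1 → p1))
  [→I]  ⊢ (p1 → p1)
    [Ax] p1 ⊢ p1

Result: YES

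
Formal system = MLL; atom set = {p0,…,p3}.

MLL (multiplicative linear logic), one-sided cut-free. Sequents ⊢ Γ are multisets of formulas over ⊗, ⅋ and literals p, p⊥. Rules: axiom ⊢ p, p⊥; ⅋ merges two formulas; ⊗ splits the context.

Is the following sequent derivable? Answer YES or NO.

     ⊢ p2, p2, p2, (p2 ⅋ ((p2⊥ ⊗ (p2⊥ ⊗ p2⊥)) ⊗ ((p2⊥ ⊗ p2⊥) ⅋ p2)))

Derivation (root first):
[⅋]  ⊢ p2, p2, p2, (p2 ⅋ ((p2⊥ ⊗ (p2⊥ ⊗ p2⊥)) ⊗ ((p2⊥ ⊗ p2⊥) ⅋ p2)))
  [⊗]  ⊢ p2, p2, p2, p2, ((p2⊥ ⊗ (p2⊥ ⊗ p2⊥)) ⊗ ((p2⊥ ⊗ p2⊥) ⅋ p2))
    [⊗]  ⊢ p2, p2, p2, (p2⊥ ⊗ (p2⊥ ⊗ p2⊥))
      [Ax]  ⊢ p2, p2⊥
      [⊗]  ⊢ p2, p2, (p2⊥ ⊗ p2⊥)
        [Ax]  ⊢ p2, p2⊥
        [Ax]  ⊢ p2, p2⊥
    [⅋]  ⊢ p2, ((p2⊥ ⊗ p2⊥) ⅋ p2)
      [⊗]  ⊢ p2, p2, (p2⊥ ⊗ p2⊥)
        [Ax]  ⊢ p2, p2⊥
        [Ax]  ⊢ p2, p2⊥

Result: YES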